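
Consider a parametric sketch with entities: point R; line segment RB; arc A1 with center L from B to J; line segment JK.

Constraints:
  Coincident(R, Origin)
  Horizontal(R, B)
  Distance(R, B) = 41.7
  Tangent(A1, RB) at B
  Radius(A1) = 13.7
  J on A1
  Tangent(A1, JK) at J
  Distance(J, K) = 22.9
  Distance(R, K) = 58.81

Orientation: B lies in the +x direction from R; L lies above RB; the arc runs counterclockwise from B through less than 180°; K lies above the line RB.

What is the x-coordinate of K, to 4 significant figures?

42.77

R is at the origin; R and B share the same y with |RB| = 41.7 and B on the +x side, so B = (41.70, 0.000). A1 meets RB tangentially, so LB is at right angles to RB, so L = B + (0, 13.7) = (41.70, 13.70). Since LJ ⟂ JK (tangency), |LK| = √(13.7² + 22.9²) = 26.69 regardless of where J sits on A1. So K lies on both circle(R, 58.81) and circle(L, 26.69); the above-RB intersection is K = (42.77, 40.36). J is the foot of the tangent from K: J = (53.73, 20.26).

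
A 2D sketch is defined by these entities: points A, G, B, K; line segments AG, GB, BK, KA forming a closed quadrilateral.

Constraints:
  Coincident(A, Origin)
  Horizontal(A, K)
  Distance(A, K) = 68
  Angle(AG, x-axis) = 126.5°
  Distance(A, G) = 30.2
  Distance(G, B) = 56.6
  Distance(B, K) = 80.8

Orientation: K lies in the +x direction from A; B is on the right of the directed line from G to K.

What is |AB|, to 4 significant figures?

31.84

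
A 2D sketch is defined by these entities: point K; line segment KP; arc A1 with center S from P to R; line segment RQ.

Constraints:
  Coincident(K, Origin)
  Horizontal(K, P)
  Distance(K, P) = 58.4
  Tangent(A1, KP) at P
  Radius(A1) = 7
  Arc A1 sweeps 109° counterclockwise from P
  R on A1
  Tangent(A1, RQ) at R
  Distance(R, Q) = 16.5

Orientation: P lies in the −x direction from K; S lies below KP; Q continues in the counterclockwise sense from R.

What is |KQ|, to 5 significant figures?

64.628

K is at the origin; KP is horizontal with |KP| = 58.4 and P on the −x side, so P = (-58.400, 0.0000). The tangent condition forces SP to be normal to KP, so S = P + (0, -7) = (-58.400, -7.0000). On A1, P sits at bearing 90° from S; a 109° counterclockwise sweep puts R at bearing 199°, so R = S + 7.0·(cos 199°, sin 199°) = (-65.019, -9.2790). A1 meets RQ tangentially, so SR is at right angles to RQ, so RQ runs along (−sin 199°, cos 199°); with |RQ| = 16.5, Q = (-59.647, -24.880). Then |KQ| = |Q − K| = 64.628.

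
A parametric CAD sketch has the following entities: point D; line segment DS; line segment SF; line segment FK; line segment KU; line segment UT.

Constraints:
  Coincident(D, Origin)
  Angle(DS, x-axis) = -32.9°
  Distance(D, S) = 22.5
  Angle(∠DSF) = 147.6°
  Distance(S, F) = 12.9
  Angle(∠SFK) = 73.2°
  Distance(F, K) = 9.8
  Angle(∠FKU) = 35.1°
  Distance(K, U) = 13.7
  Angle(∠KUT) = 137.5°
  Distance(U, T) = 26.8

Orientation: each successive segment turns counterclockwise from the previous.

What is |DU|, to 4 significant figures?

29.31

D is at the origin; DS runs at -32.9° with length 22.5, so S = (18.89, -12.22). ∠DSF = 147.6° gives SF at -0.5000° from the x-axis; with |SF| = 12.9, F = (31.79, -12.33). ∠SFK = 73.2° gives FK at 106.3° from the x-axis; with |FK| = 9.8, K = (29.04, -2.928). ∠FKU = 35.1° gives KU at -108.8° from the x-axis; with |KU| = 13.7, U = (24.63, -15.90). Then |DU| = |U − D| = 29.31.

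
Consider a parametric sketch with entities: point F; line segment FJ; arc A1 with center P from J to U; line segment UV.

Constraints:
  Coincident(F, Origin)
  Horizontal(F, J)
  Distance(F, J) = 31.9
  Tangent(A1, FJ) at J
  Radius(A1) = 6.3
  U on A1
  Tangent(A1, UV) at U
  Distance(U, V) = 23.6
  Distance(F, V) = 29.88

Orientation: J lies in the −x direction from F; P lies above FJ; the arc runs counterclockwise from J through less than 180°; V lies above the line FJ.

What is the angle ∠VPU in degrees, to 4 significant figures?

75.05°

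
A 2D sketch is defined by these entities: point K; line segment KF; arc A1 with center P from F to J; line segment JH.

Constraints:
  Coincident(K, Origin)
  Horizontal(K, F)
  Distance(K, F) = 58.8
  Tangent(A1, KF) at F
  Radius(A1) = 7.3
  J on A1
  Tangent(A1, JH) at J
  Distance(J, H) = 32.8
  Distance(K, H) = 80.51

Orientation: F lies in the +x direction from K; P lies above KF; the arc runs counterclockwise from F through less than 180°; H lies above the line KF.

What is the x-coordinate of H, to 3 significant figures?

70.6

Checks: K.y = 0.00, F.y = 0.00 ✓; |PJ| = 7.300 ✓; ∠(PJ, JH) = 90.00° ✓; |JH| = 32.80 ✓; |KH| = 80.51 ✓.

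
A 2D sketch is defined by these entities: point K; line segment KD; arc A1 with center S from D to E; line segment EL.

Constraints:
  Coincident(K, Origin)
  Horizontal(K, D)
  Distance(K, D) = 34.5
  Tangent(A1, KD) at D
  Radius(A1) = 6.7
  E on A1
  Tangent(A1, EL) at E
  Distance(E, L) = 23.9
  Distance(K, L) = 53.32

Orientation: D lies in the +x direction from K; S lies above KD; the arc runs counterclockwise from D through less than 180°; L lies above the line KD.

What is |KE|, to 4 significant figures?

41.54

K is at the origin; K and D share the same y with |KD| = 34.5 and D on the +x side, so D = (34.50, 0.000). Tangency of A1 to KD means the radius SD is perpendicular to KD, so S = D + (0, 6.7) = (34.50, 6.700). Since SE ⟂ EL (tangency), |SL| = √(6.7² + 23.9²) = 24.82 regardless of where E sits on A1. So L lies on both circle(K, 53.32) and circle(S, 24.82); the above-KD intersection is L = (44.46, 29.44). E is the foot of the tangent from L: E = (41.13, 5.768).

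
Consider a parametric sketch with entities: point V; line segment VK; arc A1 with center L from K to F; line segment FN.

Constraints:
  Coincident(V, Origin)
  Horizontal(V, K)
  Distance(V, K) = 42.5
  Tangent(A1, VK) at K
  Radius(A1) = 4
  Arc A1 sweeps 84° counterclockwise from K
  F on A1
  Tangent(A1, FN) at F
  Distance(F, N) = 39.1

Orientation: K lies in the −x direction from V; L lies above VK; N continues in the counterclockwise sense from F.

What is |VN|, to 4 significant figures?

54.67

V is at the origin; VK is horizontal with |VK| = 42.5 and K on the −x side, so K = (-42.50, 0.000). The tangent condition forces LK to be normal to VK, so L = K + (0, 4) = (-42.50, 4.000). On A1, K sits at bearing -90° from L; an 84° counterclockwise sweep puts F at bearing -6°, so F = L + 4.0·(cos -6°, sin -6°) = (-38.52, 3.582). A1 meets FN tangentially, so LF is at right angles to FN, so FN runs along (−sin -6°, cos -6°); with |FN| = 39.1, N = (-34.43, 42.47). Then |VN| = |N − V| = 54.67.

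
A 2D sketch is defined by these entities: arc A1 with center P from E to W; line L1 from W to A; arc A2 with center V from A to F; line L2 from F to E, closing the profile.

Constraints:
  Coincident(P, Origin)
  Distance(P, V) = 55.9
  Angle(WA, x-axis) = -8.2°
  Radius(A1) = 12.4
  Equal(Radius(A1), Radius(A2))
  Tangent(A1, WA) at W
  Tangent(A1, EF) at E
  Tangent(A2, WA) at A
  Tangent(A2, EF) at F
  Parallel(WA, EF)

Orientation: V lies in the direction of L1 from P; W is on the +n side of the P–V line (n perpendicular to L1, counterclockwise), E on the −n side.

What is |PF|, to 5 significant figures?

57.259

The slot axis is L1's direction at -8.2°, so u = (cos -8.2°, sin -8.2°) = (0.98978, -0.14263) and n = (−sin -8.2°, cos -8.2°) = (0.14263, 0.98978). P is at the origin and V lies 55.9 along u from P, so V = 55.9·u = (55.328, -7.9730). Tangency of A1 to both parallel lines with radius 12.4 puts W and E at P ± 12.4·n: W = (1.7686, 12.273), E = (-1.7686, -12.273). Equal radii place A and F the same way about V: A = V + 12.4·n = (57.097, 4.3003), F = V − 12.4·n = (53.560, -20.246). Then |PF| = |F − P| = 57.259.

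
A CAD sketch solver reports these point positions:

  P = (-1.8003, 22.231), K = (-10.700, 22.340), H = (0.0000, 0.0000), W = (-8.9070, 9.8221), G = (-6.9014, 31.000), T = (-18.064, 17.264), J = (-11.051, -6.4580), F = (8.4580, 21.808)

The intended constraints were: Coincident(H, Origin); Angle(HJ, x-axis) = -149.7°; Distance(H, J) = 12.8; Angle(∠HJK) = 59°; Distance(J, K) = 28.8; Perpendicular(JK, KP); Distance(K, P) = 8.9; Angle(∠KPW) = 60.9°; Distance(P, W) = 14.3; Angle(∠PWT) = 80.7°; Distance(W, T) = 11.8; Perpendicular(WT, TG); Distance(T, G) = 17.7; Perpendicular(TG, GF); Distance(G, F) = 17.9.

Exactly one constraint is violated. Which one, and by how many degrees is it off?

Perpendicular(TG, GF) — off by 8.20°.

H = (0.00, 0.00) ✓; HJ at -149.7° ✓; |HJ| = 12.80 ✓; ∠HJK = 59.00° ✓; |JK| = 28.80 ✓; ∠(JK, KP) = 90.00° ✓; |KP| = 8.900 ✓; ∠KPW = 60.90° ✓; |PW| = 14.30 ✓; ∠PWT = 80.70° ✓; |WT| = 11.80 ✓; ∠(WT, TG) = 90.00° ✓; |TG| = 17.70 ✓; ∠(TG, GF) = 81.80° ✗; |GF| = 17.90 ✓.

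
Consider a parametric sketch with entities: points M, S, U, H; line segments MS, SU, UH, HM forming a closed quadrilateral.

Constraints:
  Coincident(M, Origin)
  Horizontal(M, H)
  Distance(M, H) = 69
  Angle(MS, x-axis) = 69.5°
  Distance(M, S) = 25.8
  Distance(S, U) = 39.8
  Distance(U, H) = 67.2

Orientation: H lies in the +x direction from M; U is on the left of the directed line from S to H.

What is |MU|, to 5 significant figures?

65.029

Checks: |SU| = 39.80 ✓; |UH| = 67.20 ✓.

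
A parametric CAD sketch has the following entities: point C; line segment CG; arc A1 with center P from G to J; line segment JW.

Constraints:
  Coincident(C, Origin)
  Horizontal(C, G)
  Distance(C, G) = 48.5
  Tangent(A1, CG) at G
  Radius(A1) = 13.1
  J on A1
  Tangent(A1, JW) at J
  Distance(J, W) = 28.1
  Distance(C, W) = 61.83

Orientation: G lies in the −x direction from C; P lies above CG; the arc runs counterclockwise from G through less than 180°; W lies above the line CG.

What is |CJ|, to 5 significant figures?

39.621

C is at the origin; C and G share the same y with |CG| = 48.5 and G on the −x side, so G = (-48.500, 0.0000). The tangent condition forces PG to be normal to CG, so P = G + (0, 13.1) = (-48.500, 13.100). Since PJ ⟂ JW (tangency), |PW| = √(13.1² + 28.1²) = 31.004 regardless of where J sits on A1. So W lies on both circle(C, 61.83) and circle(P, 31.004); the above-CG intersection is W = (-43.710, 43.731). J is the foot of the tangent from W: J = (-35.914, 16.734).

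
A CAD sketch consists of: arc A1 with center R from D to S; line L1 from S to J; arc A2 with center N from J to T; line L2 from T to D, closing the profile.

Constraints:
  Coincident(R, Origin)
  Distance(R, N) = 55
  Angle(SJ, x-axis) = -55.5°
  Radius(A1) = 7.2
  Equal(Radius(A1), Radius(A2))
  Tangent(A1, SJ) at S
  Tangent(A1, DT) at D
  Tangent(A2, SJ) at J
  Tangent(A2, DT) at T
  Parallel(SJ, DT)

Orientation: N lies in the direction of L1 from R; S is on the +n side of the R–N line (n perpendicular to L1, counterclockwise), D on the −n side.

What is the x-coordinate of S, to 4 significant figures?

5.934

The slot axis is L1's direction at -55.5°, so u = (cos -55.5°, sin -55.5°) = (0.5664, -0.8241) and n = (−sin -55.5°, cos -55.5°) = (0.8241, 0.5664). R is at the origin and N lies 55.0 along u from R, so N = 55.0·u = (31.15, -45.33). Tangency of A1 to both parallel lines with radius 7.2 puts S and D at R ± 7.2·n: S = (5.934, 4.078), D = (-5.934, -4.078). So S.x = 5.934.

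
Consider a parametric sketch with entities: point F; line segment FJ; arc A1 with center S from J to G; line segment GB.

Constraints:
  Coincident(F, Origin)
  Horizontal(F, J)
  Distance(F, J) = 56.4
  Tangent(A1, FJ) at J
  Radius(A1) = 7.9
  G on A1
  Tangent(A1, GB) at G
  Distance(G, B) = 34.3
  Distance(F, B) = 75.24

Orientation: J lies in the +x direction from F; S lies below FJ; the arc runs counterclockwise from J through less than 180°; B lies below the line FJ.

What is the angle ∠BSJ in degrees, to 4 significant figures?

170.9°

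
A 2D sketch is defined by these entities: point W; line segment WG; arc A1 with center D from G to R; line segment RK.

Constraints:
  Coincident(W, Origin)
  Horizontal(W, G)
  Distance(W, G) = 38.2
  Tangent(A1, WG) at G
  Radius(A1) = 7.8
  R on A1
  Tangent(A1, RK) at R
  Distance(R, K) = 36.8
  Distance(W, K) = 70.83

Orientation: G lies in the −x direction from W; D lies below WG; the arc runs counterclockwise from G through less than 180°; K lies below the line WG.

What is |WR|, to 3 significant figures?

45.7

W is at the origin; WG is horizontal with |WG| = 38.2 and G on the −x side, so G = (-38.2, 0.00). Since A1 is tangent to WG there, DG ⟂ WG, so D = G + (0, -7.8) = (-38.2, -7.80). Since DR ⟂ RK (tangency), |DK| = √(7.8² + 36.8²) = 37.6 regardless of where R sits on A1. So K lies on both circle(W, 70.83) and circle(D, 37.6); the below-WG intersection is K = (-59.1, -39.1). R is the foot of the tangent from K: R = (-45.4, -4.92).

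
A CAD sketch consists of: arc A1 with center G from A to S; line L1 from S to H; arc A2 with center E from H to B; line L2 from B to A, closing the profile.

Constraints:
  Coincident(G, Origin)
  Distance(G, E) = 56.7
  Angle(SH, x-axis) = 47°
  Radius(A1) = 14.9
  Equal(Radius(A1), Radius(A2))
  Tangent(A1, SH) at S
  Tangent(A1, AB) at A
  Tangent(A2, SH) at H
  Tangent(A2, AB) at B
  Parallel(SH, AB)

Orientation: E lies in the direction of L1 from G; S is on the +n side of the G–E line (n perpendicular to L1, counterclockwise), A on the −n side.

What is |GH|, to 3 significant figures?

58.6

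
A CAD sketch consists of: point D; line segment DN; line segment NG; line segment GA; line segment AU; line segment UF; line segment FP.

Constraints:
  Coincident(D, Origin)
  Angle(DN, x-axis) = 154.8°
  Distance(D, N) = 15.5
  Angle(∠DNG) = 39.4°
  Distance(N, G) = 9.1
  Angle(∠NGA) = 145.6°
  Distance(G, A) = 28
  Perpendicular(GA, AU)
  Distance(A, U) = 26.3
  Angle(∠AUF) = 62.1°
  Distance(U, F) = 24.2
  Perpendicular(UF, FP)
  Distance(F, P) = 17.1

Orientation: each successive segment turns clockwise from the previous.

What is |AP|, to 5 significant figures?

13.386

D is at the origin; DN runs at 154.8° with length 15.5, so N = (-14.025, 6.5996). ∠DNG = 39.4° gives NG at 14.200° from the x-axis; with |NG| = 9.1, G = (-5.2029, 8.8319). ∠NGA = 145.6° gives GA at -20.200° from the x-axis; with |GA| = 28.0, A = (21.075, -0.83647). The perpendicularity gives AU at right angles to GA, so AU runs at -110.20°; with |AU| = 26.3, U = (11.994, -25.519). ∠AUF = 62.1° gives UF at 131.90° from the x-axis; with |UF| = 24.2, F = (-4.1680, -7.5065). The perpendicularity gives FP at right angles to UF, so FP runs at 41.900°; with |FP| = 17.1, P = (8.5598, 3.9134). Then |AP| = |P − A| = 13.386.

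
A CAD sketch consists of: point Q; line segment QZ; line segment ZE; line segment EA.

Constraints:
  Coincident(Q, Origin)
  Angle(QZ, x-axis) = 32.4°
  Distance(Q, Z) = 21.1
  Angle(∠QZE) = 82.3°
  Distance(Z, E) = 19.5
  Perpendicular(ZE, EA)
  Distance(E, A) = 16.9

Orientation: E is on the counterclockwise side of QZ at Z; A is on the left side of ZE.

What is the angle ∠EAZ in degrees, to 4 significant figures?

49.09°

Q is at the origin; QZ runs at 32.4° with length 21.1, so Z = 21.1·(cos 32.4°, sin 32.4°) = (17.82, 11.31). ∠QZE = 82.3°, so ZE runs at 32.4° + (180° − 82.3°) = 130.1° from the x-axis; with |ZE| = 19.5, E = Z + 19.5·(cos 130.1°, sin 130.1°) = (5.255, 26.22). ZE ⟂ EA; with |EA| = 16.9 on the left of ZE, A = E + 16.9·(-0.7649, -0.6441) = (-7.672, 15.34). Then cos ∠EAZ = AE·AZ / (|AE||AZ|), giving 49.09°.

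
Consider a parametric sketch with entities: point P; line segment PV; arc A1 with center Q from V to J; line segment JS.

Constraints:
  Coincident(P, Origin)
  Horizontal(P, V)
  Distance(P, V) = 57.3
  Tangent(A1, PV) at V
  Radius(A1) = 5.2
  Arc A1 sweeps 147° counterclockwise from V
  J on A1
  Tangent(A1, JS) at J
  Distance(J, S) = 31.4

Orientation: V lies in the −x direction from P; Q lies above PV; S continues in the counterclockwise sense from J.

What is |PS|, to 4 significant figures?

85.09

On A1, V sits at bearing -90° from Q; a 147° counterclockwise sweep puts J at bearing 57°, so J = Q + 5.2·(cos 57°, sin 57°) = (-54.47, 9.561). The tangent condition forces QJ to be normal to JS, so JS runs along (−sin 57°, cos 57°); with |JS| = 31.4, S = (-80.80, 26.66). Then |PS| = |S − P| = 85.09.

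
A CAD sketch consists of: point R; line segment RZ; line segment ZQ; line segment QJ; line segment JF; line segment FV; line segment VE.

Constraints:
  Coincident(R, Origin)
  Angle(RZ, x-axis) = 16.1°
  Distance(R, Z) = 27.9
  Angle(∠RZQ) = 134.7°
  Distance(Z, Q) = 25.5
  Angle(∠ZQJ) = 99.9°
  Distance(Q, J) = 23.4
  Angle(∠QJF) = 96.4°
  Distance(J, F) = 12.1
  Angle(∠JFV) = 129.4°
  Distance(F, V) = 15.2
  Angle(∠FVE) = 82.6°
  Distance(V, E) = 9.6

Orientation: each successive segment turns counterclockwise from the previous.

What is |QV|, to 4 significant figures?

26.94

∠QJF = 96.4° gives JF at -134.9° from the x-axis; with |JF| = 12.1, F = (12.16, 36.12). ∠JFV = 129.4° gives FV at -84.30° from the x-axis; with |FV| = 15.2, V = (13.67, 21.00). Then |QV| = |V − Q| = 26.94.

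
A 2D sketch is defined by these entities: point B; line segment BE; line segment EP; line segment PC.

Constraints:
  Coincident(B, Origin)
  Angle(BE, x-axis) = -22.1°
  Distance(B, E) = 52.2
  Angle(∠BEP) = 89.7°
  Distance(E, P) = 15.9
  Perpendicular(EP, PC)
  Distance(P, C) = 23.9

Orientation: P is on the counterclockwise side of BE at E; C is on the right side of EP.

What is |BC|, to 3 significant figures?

77.7

B is at the origin; BE runs at -22.1° with length 52.2, so E = 52.2·(cos -22.1°, sin -22.1°) = (48.4, -19.6). ∠BEP = 89.7°, so EP runs at -22.1° + (180° − 89.7°) = 68.2° from the x-axis; with |EP| = 15.9, P = E + 15.9·(cos 68.2°, sin 68.2°) = (54.3, -4.88). EP is perpendicular to PC; with |PC| = 23.9 on the right of EP, C = P + 23.9·(0.928, -0.371) = (76.5, -13.8). Then |BC| = |C − B| = 77.7.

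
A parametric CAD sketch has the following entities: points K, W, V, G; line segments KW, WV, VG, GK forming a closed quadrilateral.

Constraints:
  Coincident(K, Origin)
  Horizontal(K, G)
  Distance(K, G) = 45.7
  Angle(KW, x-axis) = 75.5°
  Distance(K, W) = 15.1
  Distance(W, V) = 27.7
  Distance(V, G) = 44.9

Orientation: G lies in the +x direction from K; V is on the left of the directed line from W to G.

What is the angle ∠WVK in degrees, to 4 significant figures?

7.656°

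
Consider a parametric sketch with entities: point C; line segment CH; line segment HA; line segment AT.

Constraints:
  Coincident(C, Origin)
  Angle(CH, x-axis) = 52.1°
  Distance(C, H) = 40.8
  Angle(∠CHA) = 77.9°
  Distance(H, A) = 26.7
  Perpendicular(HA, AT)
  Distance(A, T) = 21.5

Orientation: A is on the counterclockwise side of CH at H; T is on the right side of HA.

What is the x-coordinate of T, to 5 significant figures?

10.382

C is at the origin; CH runs at 52.1° with length 40.8, so H = 40.8·(cos 52.1°, sin 52.1°) = (25.063, 32.195). ∠CHA = 77.9°, so HA runs at 52.1° + (180° − 77.9°) = 154.20° from the x-axis; with |HA| = 26.7, A = H + 26.7·(cos 154.20°, sin 154.20°) = (1.0243, 43.815). HA ⟂ AT; with |AT| = 21.5 on the right of HA, T = A + 21.5·(0.43523, 0.90032) = (10.382, 63.172). So T.x = 10.382.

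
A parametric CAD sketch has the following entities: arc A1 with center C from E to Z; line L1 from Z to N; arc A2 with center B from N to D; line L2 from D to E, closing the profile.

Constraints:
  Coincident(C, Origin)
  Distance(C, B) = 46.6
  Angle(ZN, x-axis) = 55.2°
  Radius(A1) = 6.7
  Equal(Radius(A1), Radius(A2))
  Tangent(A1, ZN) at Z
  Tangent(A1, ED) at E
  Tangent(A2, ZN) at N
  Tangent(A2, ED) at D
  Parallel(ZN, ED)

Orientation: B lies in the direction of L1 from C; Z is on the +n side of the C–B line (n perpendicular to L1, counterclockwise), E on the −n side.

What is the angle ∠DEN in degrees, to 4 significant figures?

16.04°

The slot axis is L1's direction at 55.2°, so u = (cos 55.2°, sin 55.2°) = (0.5707, 0.8211) and n = (−sin 55.2°, cos 55.2°) = (-0.8211, 0.5707). C is at the origin and B lies 46.6 along u from C, so B = 46.6·u = (26.60, 38.27). Tangency of A1 to both parallel lines with radius 6.7 puts Z and E at C ± 6.7·n: Z = (-5.502, 3.824), E = (5.502, -3.824). Equal radii place N and D the same way about B: N = B + 6.7·n = (21.09, 42.09), D = B − 6.7·n = (32.10, 34.44). Then cos ∠DEN = ED·EN / (|ED||EN|), giving 16.04°.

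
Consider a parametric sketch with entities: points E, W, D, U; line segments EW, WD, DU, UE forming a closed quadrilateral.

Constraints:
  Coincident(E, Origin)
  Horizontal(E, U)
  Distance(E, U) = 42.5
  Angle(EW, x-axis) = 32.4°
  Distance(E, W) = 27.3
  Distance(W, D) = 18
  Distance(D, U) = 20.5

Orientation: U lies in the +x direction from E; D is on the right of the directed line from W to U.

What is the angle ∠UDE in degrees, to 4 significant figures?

162.0°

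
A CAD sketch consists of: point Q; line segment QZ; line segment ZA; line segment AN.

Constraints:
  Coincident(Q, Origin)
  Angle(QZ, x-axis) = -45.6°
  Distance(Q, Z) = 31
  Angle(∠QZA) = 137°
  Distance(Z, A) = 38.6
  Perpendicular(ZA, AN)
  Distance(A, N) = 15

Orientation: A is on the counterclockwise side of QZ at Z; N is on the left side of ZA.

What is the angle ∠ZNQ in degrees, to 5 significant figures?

26.960°

Q is at the origin; QZ runs at -45.6° with length 31.0, so Z = 31.0·(cos -45.6°, sin -45.6°) = (21.690, -22.149). ∠QZA = 137.0°, so ZA runs at -45.6° + (180° − 137.0°) = -2.6000° from the x-axis; with |ZA| = 38.6, A = Z + 38.6·(cos -2.6000°, sin -2.6000°) = (60.250, -23.900). ZA ⟂ AN; with |AN| = 15.0 on the left of ZA, N = A + 15.0·(0.045363, 0.99897) = (60.930, -8.9151). Then cos ∠ZNQ = NZ·NQ / (|NZ||NQ|), giving 26.960°.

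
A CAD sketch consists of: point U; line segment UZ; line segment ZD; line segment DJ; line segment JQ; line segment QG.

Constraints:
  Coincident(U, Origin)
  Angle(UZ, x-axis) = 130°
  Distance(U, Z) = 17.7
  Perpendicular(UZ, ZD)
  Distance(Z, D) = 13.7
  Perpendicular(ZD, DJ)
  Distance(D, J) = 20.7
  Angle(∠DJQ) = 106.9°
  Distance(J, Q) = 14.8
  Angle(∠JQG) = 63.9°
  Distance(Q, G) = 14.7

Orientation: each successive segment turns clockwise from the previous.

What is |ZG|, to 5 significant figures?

10.660

U is at the origin; UZ runs at 130.0° with length 17.7, so Z = (-11.377, 13.559). UZ is perpendicular to ZD, so ZD runs at 40.000°; with |ZD| = 13.7, D = (-0.88253, 22.365). The perpendicularity gives DJ at right angles to ZD, so DJ runs at -50.000°; with |DJ| = 20.7, J = (12.423, 6.5081). ∠DJQ = 106.9° gives JQ at -123.10° from the x-axis; with |JQ| = 14.8, Q = (4.3409, -5.8902). ∠JQG = 63.9° gives QG at 120.80° from the x-axis; with |QG| = 14.7, G = (-3.1862, 6.7365). Then |ZG| = |G − Z| = 10.660.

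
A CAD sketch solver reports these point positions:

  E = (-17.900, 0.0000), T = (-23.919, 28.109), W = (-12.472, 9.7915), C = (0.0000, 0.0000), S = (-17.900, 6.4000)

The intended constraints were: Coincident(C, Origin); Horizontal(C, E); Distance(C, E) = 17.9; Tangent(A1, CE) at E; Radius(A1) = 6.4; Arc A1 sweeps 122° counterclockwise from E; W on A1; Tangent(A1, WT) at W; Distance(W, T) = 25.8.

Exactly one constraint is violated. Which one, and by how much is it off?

Distance(W, T) = 25.8 — off by 4.20.

C = (0.00, 0.00) ✓; C.y = 0.00, E.y = 0.00 ✓; |CE| = 17.90 ✓; ∠(SE, EC) = 90.00° ✓; |SE| = 6.400 ✓; bearing(S→W) − bearing(S→E) = 122.0° ✓; |SW| = 6.400 ✓; ∠(SW, WT) = 90.00° ✓; |WT| = 21.60 ✗.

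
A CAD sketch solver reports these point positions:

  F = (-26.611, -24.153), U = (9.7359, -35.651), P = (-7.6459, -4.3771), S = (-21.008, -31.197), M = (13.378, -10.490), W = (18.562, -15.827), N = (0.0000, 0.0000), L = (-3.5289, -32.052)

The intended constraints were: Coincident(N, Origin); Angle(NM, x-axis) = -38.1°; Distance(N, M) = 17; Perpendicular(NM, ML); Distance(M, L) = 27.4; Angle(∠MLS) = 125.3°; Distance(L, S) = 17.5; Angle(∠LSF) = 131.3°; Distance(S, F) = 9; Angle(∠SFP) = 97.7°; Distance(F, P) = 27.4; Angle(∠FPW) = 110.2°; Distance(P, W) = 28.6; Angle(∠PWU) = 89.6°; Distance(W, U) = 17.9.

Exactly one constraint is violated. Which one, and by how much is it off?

Distance(W, U) = 17.9 — off by 3.80.

N = (0.00, 0.00) ✓; NM at -38.10° ✓; |NM| = 17.00 ✓; ∠(NM, ML) = 90.00° ✓; |ML| = 27.40 ✓; ∠MLS = 125.3° ✓; |LS| = 17.50 ✓; ∠LSF = 131.3° ✓; |SF| = 9.001 ✓; ∠SFP = 97.70° ✓; |FP| = 27.40 ✓; ∠FPW = 110.2° ✓; |PW| = 28.60 ✓; ∠PWU = 89.60° ✓; |WU| = 21.70 ✗.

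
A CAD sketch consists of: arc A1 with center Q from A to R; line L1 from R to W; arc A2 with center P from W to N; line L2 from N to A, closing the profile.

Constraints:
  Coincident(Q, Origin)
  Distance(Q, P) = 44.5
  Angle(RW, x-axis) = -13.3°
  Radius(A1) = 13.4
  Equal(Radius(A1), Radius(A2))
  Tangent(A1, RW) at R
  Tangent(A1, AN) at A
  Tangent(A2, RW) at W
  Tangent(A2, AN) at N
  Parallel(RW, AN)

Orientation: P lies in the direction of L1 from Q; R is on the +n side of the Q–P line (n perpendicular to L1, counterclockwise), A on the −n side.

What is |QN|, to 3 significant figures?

46.5

The slot axis is L1's direction at -13.3°, so u = (cos -13.3°, sin -13.3°) = (0.973, -0.230) and n = (−sin -13.3°, cos -13.3°) = (0.230, 0.973). Q is at the origin and P lies 44.5 along u from Q, so P = 44.5·u = (43.3, -10.2). Tangency of A1 to both parallel lines with radius 13.4 puts R and A at Q ± 13.4·n: R = (3.08, 13.0), A = (-3.08, -13.0). Equal radii place W and N the same way about P: W = P + 13.4·n = (46.4, 2.80), N = P − 13.4·n = (40.2, -23.3). Then |QN| = |N − Q| = 46.5.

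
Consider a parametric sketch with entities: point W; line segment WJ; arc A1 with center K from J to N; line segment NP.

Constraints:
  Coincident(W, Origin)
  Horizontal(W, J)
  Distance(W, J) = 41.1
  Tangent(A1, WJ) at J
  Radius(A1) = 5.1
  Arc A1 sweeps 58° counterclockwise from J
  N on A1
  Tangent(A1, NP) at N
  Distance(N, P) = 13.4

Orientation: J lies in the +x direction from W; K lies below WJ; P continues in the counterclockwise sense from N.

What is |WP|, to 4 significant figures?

32.71

On A1, J sits at bearing 90° from K; a 58° counterclockwise sweep puts N at bearing 148°, so N = K + 5.1·(cos 148°, sin 148°) = (36.77, -2.397). A1 meets NP tangentially, so KN is at right angles to NP, so NP runs along (−sin 148°, cos 148°); with |NP| = 13.4, P = (29.67, -13.76). Then |WP| = |P − W| = 32.71.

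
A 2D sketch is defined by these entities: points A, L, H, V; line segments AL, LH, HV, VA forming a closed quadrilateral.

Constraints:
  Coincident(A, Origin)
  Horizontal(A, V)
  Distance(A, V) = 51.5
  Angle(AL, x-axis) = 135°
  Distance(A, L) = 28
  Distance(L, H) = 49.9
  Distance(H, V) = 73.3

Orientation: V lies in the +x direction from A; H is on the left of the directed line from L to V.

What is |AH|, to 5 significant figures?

60.890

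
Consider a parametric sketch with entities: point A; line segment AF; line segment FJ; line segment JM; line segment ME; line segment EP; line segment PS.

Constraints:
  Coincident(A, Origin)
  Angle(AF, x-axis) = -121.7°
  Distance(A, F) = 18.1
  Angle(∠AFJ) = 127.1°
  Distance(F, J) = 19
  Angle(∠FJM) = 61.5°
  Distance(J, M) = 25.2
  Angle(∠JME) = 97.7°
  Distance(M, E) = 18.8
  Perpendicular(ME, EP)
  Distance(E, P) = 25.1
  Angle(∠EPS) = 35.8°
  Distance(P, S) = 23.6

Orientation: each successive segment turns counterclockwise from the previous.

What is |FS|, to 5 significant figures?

15.448

A is at the origin; AF runs at -121.7° with length 18.1, so F = (-9.5110, -15.400). ∠AFJ = 127.1° gives FJ at -68.800° from the x-axis; with |FJ| = 19.0, J = (-2.6402, -33.114). ∠FJM = 61.5° gives JM at 49.700° from the x-axis; with |JM| = 25.2, M = (13.659, -13.895). ∠JME = 97.7° gives ME at 132.00° from the x-axis; with |ME| = 18.8, E = (1.0793, 0.076531). The perpendicularity gives EP at right angles to ME, so EP runs at -138.00°; with |EP| = 25.1, P = (-17.574, -16.719). ∠EPS = 35.8° gives PS at 6.2000° from the x-axis; with |PS| = 23.6, S = (5.8883, -14.170). Then |FS| = |S − F| = 15.448.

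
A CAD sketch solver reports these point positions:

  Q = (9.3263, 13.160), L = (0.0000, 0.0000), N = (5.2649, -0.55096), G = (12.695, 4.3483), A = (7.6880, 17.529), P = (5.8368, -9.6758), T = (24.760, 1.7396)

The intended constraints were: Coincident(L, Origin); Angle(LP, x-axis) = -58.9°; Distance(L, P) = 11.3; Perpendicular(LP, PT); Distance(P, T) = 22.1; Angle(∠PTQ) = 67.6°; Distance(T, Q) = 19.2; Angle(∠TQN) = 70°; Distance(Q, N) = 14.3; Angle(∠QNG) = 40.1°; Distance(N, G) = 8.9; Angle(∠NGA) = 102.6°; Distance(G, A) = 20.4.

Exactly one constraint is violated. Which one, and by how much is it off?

Distance(G, A) = 20.4 — off by 6.30.

L = (0.00, 0.00) ✓; LP at -58.90° ✓; |LP| = 11.30 ✓; ∠(LP, PT) = 90.00° ✓; |PT| = 22.10 ✓; ∠PTQ = 67.60° ✓; |TQ| = 19.20 ✓; ∠TQN = 70.00° ✓; |QN| = 14.30 ✓; ∠QNG = 40.10° ✓; |NG| = 8.900 ✓; ∠NGA = 102.6° ✓; |GA| = 14.10 ✗.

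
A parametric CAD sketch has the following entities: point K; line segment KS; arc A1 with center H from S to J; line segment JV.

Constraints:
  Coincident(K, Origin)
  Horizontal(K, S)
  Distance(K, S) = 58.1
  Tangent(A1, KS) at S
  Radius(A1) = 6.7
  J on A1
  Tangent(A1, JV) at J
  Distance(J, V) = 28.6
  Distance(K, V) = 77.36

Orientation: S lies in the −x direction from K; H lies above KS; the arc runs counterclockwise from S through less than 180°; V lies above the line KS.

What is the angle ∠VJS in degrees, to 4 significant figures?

116.9°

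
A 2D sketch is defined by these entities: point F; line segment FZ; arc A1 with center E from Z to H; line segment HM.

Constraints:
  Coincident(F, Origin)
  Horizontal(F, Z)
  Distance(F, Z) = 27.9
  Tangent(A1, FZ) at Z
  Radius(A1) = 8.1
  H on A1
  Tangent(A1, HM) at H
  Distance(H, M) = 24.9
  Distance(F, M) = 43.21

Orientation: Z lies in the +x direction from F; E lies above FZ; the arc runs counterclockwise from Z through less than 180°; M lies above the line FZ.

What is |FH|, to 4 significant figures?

37.13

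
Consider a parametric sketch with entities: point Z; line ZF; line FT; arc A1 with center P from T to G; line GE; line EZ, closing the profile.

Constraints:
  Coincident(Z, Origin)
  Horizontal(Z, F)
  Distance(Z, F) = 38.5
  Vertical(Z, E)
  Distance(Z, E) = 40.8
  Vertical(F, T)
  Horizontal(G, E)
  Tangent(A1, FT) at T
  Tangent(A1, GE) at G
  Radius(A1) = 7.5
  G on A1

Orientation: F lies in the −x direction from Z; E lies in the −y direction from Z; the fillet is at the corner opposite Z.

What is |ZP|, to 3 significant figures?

45.5

Z and E share the same x with |ZE| = 40.8 and E on the −y side, so E = (0.00, -40.8). The virtual corner opposite Z is at (-38.5, -40.8). The tangent condition forces PT to be normal to FT and the tangent condition forces PG to be normal to GE, with radius 7.5, so the center P sits 7.5 in from both sides at P = (-31.0, -33.3). Then |ZP| = |P − Z| = 45.5.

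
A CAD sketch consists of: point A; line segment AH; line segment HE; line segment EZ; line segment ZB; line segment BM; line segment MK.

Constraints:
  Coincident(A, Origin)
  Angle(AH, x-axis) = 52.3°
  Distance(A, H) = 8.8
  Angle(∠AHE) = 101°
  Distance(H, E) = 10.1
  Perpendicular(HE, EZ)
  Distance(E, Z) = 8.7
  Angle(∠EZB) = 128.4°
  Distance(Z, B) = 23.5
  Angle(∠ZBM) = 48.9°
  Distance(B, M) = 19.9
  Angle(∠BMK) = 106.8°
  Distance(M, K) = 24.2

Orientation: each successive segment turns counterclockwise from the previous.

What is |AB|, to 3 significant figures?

16.1

The perpendicularity gives EZ at right angles to HE, so EZ runs at -139°; with |EZ| = 8.7, Z = (-7.82, 8.81). ∠EZB = 128.4° gives ZB at -87.1° from the x-axis; with |ZB| = 23.5, B = (-6.63, -14.7). Then |AB| = |B − A| = 16.1.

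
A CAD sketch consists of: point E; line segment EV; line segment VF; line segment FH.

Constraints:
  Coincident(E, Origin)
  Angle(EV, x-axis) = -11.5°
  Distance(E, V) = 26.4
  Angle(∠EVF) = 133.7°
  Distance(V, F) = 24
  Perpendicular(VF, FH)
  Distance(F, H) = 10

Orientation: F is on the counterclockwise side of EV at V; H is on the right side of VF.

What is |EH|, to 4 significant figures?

51.29

∠EVF = 133.7°, so VF runs at -11.5° + (180° − 133.7°) = 34.80° from the x-axis; with |VF| = 24.0, F = V + 24.0·(cos 34.80°, sin 34.80°) = (45.58, 8.434). VF ⟂ FH; with |FH| = 10.0 on the right of VF, H = F + 10.0·(0.5707, -0.8211) = (51.28, 0.2223). Then |EH| = |H − E| = 51.29.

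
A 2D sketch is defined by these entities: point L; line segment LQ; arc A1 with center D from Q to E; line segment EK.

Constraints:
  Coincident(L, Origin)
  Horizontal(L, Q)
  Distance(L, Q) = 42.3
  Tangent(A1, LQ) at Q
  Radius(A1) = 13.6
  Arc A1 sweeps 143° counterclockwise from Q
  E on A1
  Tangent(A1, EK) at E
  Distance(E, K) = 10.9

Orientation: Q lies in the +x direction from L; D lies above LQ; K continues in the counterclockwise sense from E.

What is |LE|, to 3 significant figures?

56.1

Since A1 is tangent to LQ there, DQ ⟂ LQ, so D = Q + (0, 13.6) = (42.3, 13.6). On A1, Q sits at bearing -90° from D; a 143° counterclockwise sweep puts E at bearing 53°, so E = D + 13.6·(cos 53°, sin 53°) = (50.5, 24.5). Then |LE| = |E − L| = 56.1.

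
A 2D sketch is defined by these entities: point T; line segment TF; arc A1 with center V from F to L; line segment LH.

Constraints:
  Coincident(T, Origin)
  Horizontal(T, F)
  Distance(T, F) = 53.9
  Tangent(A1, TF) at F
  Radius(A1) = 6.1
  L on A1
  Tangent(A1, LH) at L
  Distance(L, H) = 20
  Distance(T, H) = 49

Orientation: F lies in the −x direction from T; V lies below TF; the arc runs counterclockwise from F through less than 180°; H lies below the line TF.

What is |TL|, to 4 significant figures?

58.88

T is at the origin; T and F share the same y with |TF| = 53.9 and F on the −x side, so F = (-53.90, 0.000). A1 meets TF tangentially, so VF is at right angles to TF, so V = F + (0, -6.1) = (-53.90, -6.100). Since VL ⟂ LH (tangency), |VH| = √(6.1² + 20.0²) = 20.91 regardless of where L sits on A1. So H lies on both circle(T, 49.0) and circle(V, 20.91); the below-TF intersection is H = (-42.82, -23.83). L is the foot of the tangent from H: L = (-57.90, -10.70).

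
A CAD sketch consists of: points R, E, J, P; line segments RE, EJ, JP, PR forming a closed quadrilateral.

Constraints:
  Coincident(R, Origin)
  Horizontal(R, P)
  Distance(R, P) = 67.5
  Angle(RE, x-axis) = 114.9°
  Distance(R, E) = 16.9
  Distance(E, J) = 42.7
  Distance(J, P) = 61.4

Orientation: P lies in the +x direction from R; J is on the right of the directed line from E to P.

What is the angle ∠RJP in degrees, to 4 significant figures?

92.18°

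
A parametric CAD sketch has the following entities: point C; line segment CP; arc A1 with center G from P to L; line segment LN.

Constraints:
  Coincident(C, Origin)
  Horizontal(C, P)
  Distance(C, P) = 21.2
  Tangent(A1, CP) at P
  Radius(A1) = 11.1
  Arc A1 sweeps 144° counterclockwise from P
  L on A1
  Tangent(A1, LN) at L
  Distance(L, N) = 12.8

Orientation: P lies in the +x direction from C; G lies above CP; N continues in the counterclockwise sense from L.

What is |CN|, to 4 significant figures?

32.61

On A1, P sits at bearing -90° from G; a 144° counterclockwise sweep puts L at bearing 54°, so L = G + 11.1·(cos 54°, sin 54°) = (27.72, 20.08). Tangency of A1 to LN means the radius GL is perpendicular to LN, so LN runs along (−sin 54°, cos 54°); with |LN| = 12.8, N = (17.37, 27.60). Then |CN| = |N − C| = 32.61.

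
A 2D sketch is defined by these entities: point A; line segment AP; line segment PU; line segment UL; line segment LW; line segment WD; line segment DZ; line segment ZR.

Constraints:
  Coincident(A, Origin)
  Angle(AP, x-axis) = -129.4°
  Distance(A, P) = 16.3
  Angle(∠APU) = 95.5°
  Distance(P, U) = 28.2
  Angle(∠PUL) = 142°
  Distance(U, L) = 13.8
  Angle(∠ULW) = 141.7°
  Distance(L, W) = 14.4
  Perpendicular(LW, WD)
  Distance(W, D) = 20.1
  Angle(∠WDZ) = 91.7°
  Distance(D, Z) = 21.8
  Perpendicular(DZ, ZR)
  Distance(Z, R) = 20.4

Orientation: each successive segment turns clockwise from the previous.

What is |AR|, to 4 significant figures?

41.38

A is at the origin; AP runs at -129.4° with length 16.3, so P = (-10.35, -12.60). ∠APU = 95.5° gives PU at 146.1° from the x-axis; with |PU| = 28.2, U = (-33.75, 3.133). ∠PUL = 142.0° gives UL at 108.1° from the x-axis; with |UL| = 13.8, L = (-38.04, 16.25). ∠ULW = 141.7° gives LW at 69.80° from the x-axis; with |LW| = 14.4, W = (-33.07, 29.76). LW ⟂ WD, so WD runs at -20.20°; with |WD| = 20.1, D = (-14.20, 22.82). ∠WDZ = 91.7° gives DZ at -108.5° from the x-axis; with |DZ| = 21.8, Z = (-21.12, 2.150). The perpendicularity gives ZR at right angles to DZ, so ZR runs at 161.5°; with |ZR| = 20.4, R = (-40.47, 8.623). Then |AR| = |R − A| = 41.38.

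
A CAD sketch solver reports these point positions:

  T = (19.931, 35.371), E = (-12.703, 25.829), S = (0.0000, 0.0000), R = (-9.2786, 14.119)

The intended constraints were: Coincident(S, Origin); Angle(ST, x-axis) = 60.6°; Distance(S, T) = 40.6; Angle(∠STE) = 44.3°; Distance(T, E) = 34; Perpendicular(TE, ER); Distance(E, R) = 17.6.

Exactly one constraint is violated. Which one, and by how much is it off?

Distance(E, R) = 17.6 — off by 5.40.

S = (0.00, 0.00) ✓; ST at 60.60° ✓; |ST| = 40.60 ✓; ∠STE = 44.30° ✓; |TE| = 34.00 ✓; ∠(TE, ER) = 90.00° ✓; |ER| = 12.20 ✗.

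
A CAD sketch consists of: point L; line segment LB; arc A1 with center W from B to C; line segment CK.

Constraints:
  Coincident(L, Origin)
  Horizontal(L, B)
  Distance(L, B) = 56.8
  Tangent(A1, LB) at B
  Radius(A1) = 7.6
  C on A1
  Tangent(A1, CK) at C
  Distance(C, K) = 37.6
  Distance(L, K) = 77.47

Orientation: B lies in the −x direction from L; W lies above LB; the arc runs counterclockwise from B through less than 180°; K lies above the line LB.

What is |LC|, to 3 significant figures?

50.7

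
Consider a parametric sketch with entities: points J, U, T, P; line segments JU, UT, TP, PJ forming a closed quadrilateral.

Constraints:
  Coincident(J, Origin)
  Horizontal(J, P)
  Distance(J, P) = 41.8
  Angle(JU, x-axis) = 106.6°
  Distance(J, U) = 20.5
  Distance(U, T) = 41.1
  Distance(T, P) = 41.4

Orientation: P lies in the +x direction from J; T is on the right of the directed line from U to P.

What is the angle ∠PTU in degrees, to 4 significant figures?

77.34°

Checks: |UT| = 41.10 ✓; |TP| = 41.40 ✓.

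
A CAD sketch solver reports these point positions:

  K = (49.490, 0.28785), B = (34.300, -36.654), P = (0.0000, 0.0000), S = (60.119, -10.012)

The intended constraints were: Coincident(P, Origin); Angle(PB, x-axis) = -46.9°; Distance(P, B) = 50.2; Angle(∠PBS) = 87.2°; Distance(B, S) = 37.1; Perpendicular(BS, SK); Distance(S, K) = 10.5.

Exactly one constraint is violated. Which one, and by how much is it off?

Distance(S, K) = 10.5 — off by 4.30.

P = (0.00, 0.00) ✓; PB at -46.90° ✓; |PB| = 50.20 ✓; ∠PBS = 87.20° ✓; |BS| = 37.10 ✓; ∠(BS, SK) = 90.00° ✓; |SK| = 14.80 ✗.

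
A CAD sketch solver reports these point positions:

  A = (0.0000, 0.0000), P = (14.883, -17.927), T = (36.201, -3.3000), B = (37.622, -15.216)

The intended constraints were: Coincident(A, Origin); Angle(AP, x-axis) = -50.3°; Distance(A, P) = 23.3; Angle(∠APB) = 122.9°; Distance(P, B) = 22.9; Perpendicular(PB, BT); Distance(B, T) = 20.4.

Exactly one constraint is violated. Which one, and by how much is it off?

Distance(B, T) = 20.4 — off by 8.40.

A = (0.00, 0.00) ✓; AP at -50.30° ✓; |AP| = 23.30 ✓; ∠APB = 122.9° ✓; |PB| = 22.90 ✓; ∠(PB, BT) = 90.00° ✓; |BT| = 12.00 ✗.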